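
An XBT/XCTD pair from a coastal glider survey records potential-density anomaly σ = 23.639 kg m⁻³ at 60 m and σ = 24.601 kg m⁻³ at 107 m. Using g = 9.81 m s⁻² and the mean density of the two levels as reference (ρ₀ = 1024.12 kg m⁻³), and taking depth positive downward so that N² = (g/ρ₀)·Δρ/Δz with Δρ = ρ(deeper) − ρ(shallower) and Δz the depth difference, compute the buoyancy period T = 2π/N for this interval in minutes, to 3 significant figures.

Δρ = 1024.601 − 1023.639 = 0.962 kg m⁻³ over Δz = 107 − 60 = 47 m.
N² = (9.81/1024.12) × (0.962/47) = 1.9606 × 10⁻⁴ s⁻².
N = √(1.9606 × 10⁻⁴) = 0.014002 rad s⁻¹, so T = 2π/N = 448.73 s = 7.4788 min ≈ 7.48 min.

7.48 min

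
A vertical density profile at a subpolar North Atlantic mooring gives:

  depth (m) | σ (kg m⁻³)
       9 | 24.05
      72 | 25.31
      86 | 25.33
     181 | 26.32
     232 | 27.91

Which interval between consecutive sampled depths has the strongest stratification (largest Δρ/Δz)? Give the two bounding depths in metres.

Compute the density gradient over each adjacent pair:
  9–72 m: Δρ/Δz = 1.26/63 = 0.020 kg m⁻⁴
  72–86 m: Δρ/Δz = 0.02/14 = 1.4 × 10⁻³ kg m⁻⁴
  86–181 m: Δρ/Δz = 0.99/95 = 0.010 kg m⁻⁴
  181–232 m: Δρ/Δz = 1.59/51 = 0.031 kg m⁻⁴
The largest gradient is in the 181–232 m interval — the pycnocline.

181–232 m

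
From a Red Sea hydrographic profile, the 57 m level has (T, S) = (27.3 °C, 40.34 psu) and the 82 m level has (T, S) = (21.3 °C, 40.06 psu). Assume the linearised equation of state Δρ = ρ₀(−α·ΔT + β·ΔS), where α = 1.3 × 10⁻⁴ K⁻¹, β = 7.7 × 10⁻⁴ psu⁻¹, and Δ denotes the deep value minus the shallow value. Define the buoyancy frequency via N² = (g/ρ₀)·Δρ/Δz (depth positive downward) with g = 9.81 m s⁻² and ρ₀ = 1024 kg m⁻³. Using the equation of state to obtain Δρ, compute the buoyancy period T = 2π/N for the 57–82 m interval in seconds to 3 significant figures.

ΔT = -6.0 K, ΔS = -0.28 psu (deep − shallow).
Δρ/ρ₀ = −αΔT + βΔS = 7.80 × 10⁻⁴ − 2.156 × 10⁻⁴ = 5.644 × 10⁻⁴, so Δρ ≈ 0.5779 kg m⁻³.
N² = (g/ρ₀)·Δρ/Δz = g·(Δρ/ρ₀)/Δz = 9.81 × 5.644 × 10⁻⁴ / 25 = 2.2147 × 10⁻⁴ s⁻².
N = √(2.2147 × 10⁻⁴) = 0.014882 rad s⁻¹ → T = 2π/N = 422.20 s ≈ 422 s.

422 s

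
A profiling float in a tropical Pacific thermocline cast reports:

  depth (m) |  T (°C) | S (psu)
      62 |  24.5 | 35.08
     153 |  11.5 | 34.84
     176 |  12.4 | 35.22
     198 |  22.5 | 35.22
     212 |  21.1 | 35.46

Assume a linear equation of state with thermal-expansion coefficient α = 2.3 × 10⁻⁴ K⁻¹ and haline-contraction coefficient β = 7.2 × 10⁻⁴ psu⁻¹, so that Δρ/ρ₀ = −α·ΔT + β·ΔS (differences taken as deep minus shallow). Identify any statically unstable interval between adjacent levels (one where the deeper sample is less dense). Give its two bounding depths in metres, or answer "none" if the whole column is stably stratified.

176–198 m

Evaluate Δρ/ρ₀ = −αΔT + βΔS across each adjacent pair:
  62–153 m: −αΔT+βΔS = −(2.3 × 10⁻⁴)(-13.0)+(7.2 × 10⁻⁴)(-0.24) = 2.8 × 10⁻³ → stable
  153–176 m: −αΔT+βΔS = −(2.3 × 10⁻⁴)(+0.9)+(7.2 × 10⁻⁴)(+0.38) = 6.7 × 10⁻⁵ → stable
  176–198 m: −αΔT+βΔS = −(2.3 × 10⁻⁴)(+10.1)+(7.2 × 10⁻⁴)(+0.00) = -2.3 × 10⁻³ → UNSTABLE
  198–212 m: −αΔT+βΔS = −(2.3 × 10⁻⁴)(-1.4)+(7.2 × 10⁻⁴)(+0.24) = 4.9 × 10⁻⁴ → stable
The 176–198 m interval has Δρ < 0: lighter water underlies denser water.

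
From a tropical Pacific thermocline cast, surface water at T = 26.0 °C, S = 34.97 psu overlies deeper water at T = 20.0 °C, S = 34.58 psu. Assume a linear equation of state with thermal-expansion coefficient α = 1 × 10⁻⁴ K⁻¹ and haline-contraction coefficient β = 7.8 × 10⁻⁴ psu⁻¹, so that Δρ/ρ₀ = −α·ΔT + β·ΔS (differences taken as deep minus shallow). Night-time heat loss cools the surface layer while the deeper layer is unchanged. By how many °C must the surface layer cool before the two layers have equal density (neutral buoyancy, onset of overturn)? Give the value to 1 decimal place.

3.0 °C

Neutral buoyancy requires Δρ = 0, i.e. −α(T_deep − T_surf′) + β(S_deep − S_surf) = 0.
T_surf′ = T_deep − (β/α)·ΔS = 20.0 − (7.8 × 10⁻⁴/1 × 10⁻⁴)·(-0.39) = 23.042 °C.
Cooling required: 26.0 − (23.042) = 2.958 °C.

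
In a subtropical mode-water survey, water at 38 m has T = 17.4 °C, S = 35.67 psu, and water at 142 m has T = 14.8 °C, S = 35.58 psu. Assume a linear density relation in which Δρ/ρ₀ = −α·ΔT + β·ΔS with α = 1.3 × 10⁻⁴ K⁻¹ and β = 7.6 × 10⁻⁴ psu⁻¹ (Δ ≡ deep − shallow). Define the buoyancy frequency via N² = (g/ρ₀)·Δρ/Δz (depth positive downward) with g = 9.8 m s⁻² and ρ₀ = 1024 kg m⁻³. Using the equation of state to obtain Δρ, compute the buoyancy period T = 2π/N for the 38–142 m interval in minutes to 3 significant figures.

ΔT = -2.6 K, ΔS = -0.09 psu (deep − shallow).
Δρ/ρ₀ = −αΔT + βΔS = 3.38 × 10⁻⁴ − 6.84 × 10⁻⁵ = 2.696 × 10⁻⁴, so Δρ ≈ 0.2761 kg m⁻³.
N² = (g/ρ₀)·Δρ/Δz = g·(Δρ/ρ₀)/Δz = 9.8 × 2.696 × 10⁻⁴ / 104 = 2.5405 × 10⁻⁵ s⁻².
N = √(2.5405 × 10⁻⁵) = 5.0403 × 10⁻³ rad s⁻¹ → T = 2π/N = 1.2466 × 10³ s = 20.777 min ≈ 20.8 min.

20.8 min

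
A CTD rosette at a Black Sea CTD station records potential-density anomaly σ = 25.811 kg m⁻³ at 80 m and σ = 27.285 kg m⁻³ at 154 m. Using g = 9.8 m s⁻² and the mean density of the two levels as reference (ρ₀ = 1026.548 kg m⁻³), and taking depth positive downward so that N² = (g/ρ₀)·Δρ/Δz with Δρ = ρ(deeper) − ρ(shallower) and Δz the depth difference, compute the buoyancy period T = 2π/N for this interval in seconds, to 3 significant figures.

456 s

Δρ = 1027.285 − 1025.811 = 1.474 kg m⁻³ over Δz = 154 − 80 = 74 m.
N² = (9.8/1026.548) × (1.474/74) = 1.9016 × 10⁻⁴ s⁻².
N = √(1.9016 × 10⁻⁴) = 0.013790 rad s⁻¹, so T = 2π/N = 455.63 s ≈ 456 s.
N² > 0, so the interval is statically stable.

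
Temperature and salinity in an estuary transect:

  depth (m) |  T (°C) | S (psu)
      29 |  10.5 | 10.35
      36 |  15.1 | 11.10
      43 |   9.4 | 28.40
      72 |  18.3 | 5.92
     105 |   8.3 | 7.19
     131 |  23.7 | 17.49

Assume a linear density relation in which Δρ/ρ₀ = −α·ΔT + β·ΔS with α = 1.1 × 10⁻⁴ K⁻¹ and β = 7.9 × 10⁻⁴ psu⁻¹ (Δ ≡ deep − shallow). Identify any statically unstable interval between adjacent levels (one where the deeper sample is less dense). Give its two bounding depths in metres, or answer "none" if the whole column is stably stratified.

Evaluate Δρ/ρ₀ = −αΔT + βΔS across each adjacent pair:
  29–36 m: −αΔT+βΔS = −(1.1 × 10⁻⁴)(+4.6)+(7.9 × 10⁻⁴)(+0.75) = 8.7 × 10⁻⁵ → stable
  36–43 m: −αΔT+βΔS = −(1.1 × 10⁻⁴)(-5.7)+(7.9 × 10⁻⁴)(+17.30) = 0.014 → stable
  43–72 m: −αΔT+βΔS = −(1.1 × 10⁻⁴)(+8.9)+(7.9 × 10⁻⁴)(-22.48) = -0.019 → UNSTABLE
  72–105 m: −αΔT+βΔS = −(1.1 × 10⁻⁴)(-10.0)+(7.9 × 10⁻⁴)(+1.27) = 2.1 × 10⁻³ → stable
  105–131 m: −αΔT+βΔS = −(1.1 × 10⁻⁴)(+15.4)+(7.9 × 10⁻⁴)(+10.30) = 6.4 × 10⁻³ → stable
The 43–72 m interval has Δρ < 0: lighter water underlies denser water.

43–72 m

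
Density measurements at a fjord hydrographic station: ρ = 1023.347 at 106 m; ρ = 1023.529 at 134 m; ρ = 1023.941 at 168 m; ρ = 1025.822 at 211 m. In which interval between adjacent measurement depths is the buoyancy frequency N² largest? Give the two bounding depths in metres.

Compute the density gradient over each adjacent pair:
  106–134 m: Δρ/Δz = 0.182/28 = 6.5 × 10⁻³ kg m⁻⁴
  134–168 m: Δρ/Δz = 0.412/34 = 0.012 kg m⁻⁴
  168–211 m: Δρ/Δz = 1.881/43 = 0.044 kg m⁻⁴
The largest gradient is in the 168–211 m interval — the pycnocline.

168–211 m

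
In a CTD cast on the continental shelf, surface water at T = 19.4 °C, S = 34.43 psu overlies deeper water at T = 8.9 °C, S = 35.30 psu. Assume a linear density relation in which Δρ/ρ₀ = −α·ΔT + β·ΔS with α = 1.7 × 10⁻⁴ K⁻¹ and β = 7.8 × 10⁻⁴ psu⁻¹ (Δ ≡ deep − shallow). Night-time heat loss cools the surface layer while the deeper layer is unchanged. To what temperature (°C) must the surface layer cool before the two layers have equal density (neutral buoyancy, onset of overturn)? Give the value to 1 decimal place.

Neutral buoyancy requires Δρ = 0, i.e. −α(T_deep − T_surf′) + β(S_deep − S_surf) = 0.
T_surf′ = T_deep − (β/α)·ΔS = 8.9 − (7.8 × 10⁻⁴/1.7 × 10⁻⁴)·(+0.87) = 4.908 °C.
Cooling required: 19.4 − (4.908) = 14.492 °C.

4.9 °C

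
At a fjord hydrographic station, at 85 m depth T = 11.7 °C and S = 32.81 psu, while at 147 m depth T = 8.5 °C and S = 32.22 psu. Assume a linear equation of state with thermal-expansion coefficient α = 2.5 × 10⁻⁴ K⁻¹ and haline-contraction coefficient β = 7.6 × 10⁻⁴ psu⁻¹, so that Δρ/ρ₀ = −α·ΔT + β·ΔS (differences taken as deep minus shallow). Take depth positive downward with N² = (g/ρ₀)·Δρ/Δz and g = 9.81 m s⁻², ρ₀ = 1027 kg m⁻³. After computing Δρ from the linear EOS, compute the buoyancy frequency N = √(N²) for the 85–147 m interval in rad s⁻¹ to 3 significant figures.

7.46 × 10⁻³ rad s⁻¹

ΔT = -3.2 K, ΔS = -0.59 psu (deep − shallow).
Δρ/ρ₀ = −αΔT + βΔS = 8.00 × 10⁻⁴ − 4.484 × 10⁻⁴ = 3.516 × 10⁻⁴, so Δρ ≈ 0.3611 kg m⁻³.
N² = (g/ρ₀)·Δρ/Δz = g·(Δρ/ρ₀)/Δz = 9.81 × 3.516 × 10⁻⁴ / 62 = 5.5632 × 10⁻⁵ s⁻².
N = √(5.5632 × 10⁻⁵) = 7.4587 × 10⁻³ rad s⁻¹ ≈ 7.46 × 10⁻³ rad s⁻¹.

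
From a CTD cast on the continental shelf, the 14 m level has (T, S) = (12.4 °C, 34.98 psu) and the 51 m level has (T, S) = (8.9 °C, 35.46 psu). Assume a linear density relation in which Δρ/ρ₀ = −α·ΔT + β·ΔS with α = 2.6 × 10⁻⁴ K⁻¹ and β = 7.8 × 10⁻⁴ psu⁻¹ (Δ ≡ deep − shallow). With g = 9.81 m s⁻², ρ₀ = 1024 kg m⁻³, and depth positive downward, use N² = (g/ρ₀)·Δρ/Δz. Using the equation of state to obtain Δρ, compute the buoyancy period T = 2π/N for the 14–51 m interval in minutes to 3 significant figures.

ΔT = -3.5 K, ΔS = +0.48 psu (deep − shallow).
Δρ/ρ₀ = −αΔT + βΔS = 9.10 × 10⁻⁴ + 3.744 × 10⁻⁴ = 1.2844 × 10⁻³, so Δρ ≈ 1.315 kg m⁻³.
N² = (g/ρ₀)·Δρ/Δz = g·(Δρ/ρ₀)/Δz = 9.81 × 1.2844 × 10⁻³ / 37 = 3.4054 × 10⁻⁴ s⁻².
N = √(3.4054 × 10⁻⁴) = 0.018454 rad s⁻¹ → T = 2π/N = 340.48 s = 5.6747 min ≈ 5.67 min.

5.67 min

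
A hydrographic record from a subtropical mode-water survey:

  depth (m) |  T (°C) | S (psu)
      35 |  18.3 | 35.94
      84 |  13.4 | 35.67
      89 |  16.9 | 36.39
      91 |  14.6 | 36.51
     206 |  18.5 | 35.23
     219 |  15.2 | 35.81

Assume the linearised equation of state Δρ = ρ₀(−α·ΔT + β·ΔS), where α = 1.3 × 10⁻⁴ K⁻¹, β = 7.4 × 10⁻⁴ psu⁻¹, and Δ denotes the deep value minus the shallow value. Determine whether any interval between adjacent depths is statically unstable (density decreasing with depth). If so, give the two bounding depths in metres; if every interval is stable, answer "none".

91–206 m

Evaluate Δρ/ρ₀ = −αΔT + βΔS across each adjacent pair:
  35–84 m: −αΔT+βΔS = −(1.3 × 10⁻⁴)(-4.9)+(7.4 × 10⁻⁴)(-0.27) = 4.4 × 10⁻⁴ → stable
  84–89 m: −αΔT+βΔS = −(1.3 × 10⁻⁴)(+3.5)+(7.4 × 10⁻⁴)(+0.72) = 7.8 × 10⁻⁵ → stable
  89–91 m: −αΔT+βΔS = −(1.3 × 10⁻⁴)(-2.3)+(7.4 × 10⁻⁴)(+0.12) = 3.9 × 10⁻⁴ → stable
  91–206 m: −αΔT+βΔS = −(1.3 × 10⁻⁴)(+3.9)+(7.4 × 10⁻⁴)(-1.28) = -1.5 × 10⁻³ → UNSTABLE
  206–219 m: −αΔT+βΔS = −(1.3 × 10⁻⁴)(-3.3)+(7.4 × 10⁻⁴)(+0.58) = 8.6 × 10⁻⁴ → stable
The 91–206 m interval has Δρ < 0: lighter water underlies denser water.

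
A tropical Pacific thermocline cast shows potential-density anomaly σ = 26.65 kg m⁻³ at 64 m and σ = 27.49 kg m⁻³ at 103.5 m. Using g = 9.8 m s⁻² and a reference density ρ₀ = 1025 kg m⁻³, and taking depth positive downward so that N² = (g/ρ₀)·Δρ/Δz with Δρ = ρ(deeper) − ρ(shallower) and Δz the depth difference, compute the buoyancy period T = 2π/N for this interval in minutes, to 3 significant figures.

7.34 min

Δρ = 1027.49 − 1026.65 = 0.84 kg m⁻³ over Δz = 103.5 − 64 = 39.5 m.
N² = (9.8/1025) × (0.84/39.5) = 2.0332 × 10⁻⁴ s⁻².
N = √(2.0332 × 10⁻⁴) = 0.014259 rad s⁻¹, so T = 2π/N = 440.65 s = 7.3442 min ≈ 7.34 min.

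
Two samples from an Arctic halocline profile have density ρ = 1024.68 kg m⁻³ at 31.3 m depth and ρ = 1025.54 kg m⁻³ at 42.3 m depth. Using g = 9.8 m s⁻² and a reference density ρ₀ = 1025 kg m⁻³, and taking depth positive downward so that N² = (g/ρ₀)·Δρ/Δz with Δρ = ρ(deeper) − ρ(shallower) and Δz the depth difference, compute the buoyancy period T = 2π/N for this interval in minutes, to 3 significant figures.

3.83 min

Δρ = 1025.54 − 1024.68 = 0.86 kg m⁻³ over Δz = 42.3 − 31.3 = 11 m.
N² = (9.8/1025) × (0.86/11) = 7.4749 × 10⁻⁴ s⁻².
N = √(7.4749 × 10⁻⁴) = 0.027340 rad s⁻¹, so T = 2π/N = 229.82 s = 3.8303 min ≈ 3.83 min.
Since Δρ > 0 the layer is stably stratified.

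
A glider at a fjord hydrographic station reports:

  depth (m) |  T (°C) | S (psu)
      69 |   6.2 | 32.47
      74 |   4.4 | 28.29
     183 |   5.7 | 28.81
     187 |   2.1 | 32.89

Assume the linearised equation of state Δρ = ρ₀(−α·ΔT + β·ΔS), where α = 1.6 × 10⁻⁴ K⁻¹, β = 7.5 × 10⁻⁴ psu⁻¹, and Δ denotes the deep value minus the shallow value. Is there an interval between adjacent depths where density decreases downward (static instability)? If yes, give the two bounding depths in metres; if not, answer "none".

Evaluate Δρ/ρ₀ = −αΔT + βΔS across each adjacent pair:
  69–74 m: −αΔT+βΔS = −(1.6 × 10⁻⁴)(-1.8)+(7.5 × 10⁻⁴)(-4.18) = -2.8 × 10⁻³ → UNSTABLE
  74–183 m: −αΔT+βΔS = −(1.6 × 10⁻⁴)(+1.3)+(7.5 × 10⁻⁴)(+0.52) = 1.8 × 10⁻⁴ → stable
  183–187 m: −αΔT+βΔS = −(1.6 × 10⁻⁴)(-3.6)+(7.5 × 10⁻⁴)(+4.08) = 3.6 × 10⁻³ → stable
The 69–74 m interval has Δρ < 0: lighter water underlies denser water.

69–74 m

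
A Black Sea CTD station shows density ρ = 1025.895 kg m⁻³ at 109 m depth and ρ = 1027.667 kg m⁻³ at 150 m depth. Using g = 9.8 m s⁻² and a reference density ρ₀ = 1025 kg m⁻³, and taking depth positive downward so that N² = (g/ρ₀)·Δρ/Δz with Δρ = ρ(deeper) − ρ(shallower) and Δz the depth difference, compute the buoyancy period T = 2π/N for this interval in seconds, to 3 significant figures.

Δρ = 1027.667 − 1025.895 = 1.772 kg m⁻³ over Δz = 150 − 109 = 41 m.
N² = (9.8/1025) × (1.772/41) = 4.1322 × 10⁻⁴ s⁻².
N = √(4.1322 × 10⁻⁴) = 0.020328 rad s⁻¹, so T = 2π/N = 309.09 s ≈ 309 s.
N² > 0, so the interval is statically stable.

309 s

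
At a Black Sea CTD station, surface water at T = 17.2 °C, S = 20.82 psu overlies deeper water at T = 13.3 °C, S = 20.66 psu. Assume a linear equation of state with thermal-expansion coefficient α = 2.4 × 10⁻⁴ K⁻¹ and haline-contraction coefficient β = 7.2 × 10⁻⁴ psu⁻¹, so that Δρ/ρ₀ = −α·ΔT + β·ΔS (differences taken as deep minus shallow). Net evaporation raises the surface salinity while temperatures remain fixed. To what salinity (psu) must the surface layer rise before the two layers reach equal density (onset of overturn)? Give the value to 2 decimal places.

Neutral buoyancy requires −α(T_deep − T_surf) + β(S_deep − S_surf′) = 0.
S_surf′ = S_deep − (α/β)·ΔT = 20.66 − (2.4 × 10⁻⁴/7.2 × 10⁻⁴)·(-3.9) = 21.9600 psu.
Increase required: 21.9600 − 20.82 = 1.1400 psu.

21.96 psu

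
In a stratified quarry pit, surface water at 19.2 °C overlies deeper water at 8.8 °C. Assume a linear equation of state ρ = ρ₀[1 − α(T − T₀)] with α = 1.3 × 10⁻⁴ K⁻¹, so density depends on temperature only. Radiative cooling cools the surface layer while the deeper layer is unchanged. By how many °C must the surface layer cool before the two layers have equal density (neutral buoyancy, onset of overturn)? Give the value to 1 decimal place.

10.4 °C

With temperature the only control, equal density requires T_surf′ = T_deep.
T_surf′ = 8.8 °C.
Cooling required: 19.2 − 8.8 = 10.4 °C.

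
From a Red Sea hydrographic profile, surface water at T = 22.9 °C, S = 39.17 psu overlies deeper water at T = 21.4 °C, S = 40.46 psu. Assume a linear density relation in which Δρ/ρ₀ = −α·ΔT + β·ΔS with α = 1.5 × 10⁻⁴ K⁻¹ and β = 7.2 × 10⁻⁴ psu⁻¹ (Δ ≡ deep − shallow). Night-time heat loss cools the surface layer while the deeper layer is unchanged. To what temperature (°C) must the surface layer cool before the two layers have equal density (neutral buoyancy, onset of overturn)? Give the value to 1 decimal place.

Neutral buoyancy requires Δρ = 0, i.e. −α(T_deep − T_surf′) + β(S_deep − S_surf) = 0.
T_surf′ = T_deep − (β/α)·ΔS = 21.4 − (7.2 × 10⁻⁴/1.5 × 10⁻⁴)·(+1.29) = 15.208 °C.
Cooling required: 22.9 − (15.208) = 7.692 °C.

15.2 °C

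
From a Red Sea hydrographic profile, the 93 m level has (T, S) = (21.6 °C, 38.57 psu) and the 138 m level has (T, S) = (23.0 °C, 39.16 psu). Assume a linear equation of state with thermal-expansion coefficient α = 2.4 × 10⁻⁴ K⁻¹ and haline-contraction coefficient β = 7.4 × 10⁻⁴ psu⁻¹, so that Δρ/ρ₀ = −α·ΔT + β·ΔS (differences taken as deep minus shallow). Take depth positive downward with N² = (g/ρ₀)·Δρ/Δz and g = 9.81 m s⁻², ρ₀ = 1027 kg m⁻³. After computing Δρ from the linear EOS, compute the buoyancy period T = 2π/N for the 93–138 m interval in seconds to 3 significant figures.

1.34 × 10³ s

ΔT = +1.4 K, ΔS = +0.59 psu (deep − shallow).
Δρ/ρ₀ = −αΔT + βΔS = -3.36 × 10⁻⁴ + 4.366 × 10⁻⁴ = 1.006 × 10⁻⁴, so Δρ ≈ 0.1033 kg m⁻³.
N² = (g/ρ₀)·Δρ/Δz = g·(Δρ/ρ₀)/Δz = 9.81 × 1.006 × 10⁻⁴ / 45 = 2.1931 × 10⁻⁵ s⁻².
N = √(2.1931 × 10⁻⁵) = 4.6831 × 10⁻³ rad s⁻¹ → T = 2π/N = 1.3417 × 10³ s ≈ 1.34 × 10³ s.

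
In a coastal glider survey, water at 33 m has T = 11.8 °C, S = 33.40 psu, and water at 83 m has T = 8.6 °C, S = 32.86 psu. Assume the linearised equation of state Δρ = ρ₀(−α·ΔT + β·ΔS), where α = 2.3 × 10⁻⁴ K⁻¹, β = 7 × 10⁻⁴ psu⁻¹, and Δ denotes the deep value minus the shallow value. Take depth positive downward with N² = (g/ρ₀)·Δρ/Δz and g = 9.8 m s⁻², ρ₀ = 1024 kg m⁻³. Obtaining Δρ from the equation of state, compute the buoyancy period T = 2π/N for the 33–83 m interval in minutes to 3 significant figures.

ΔT = -3.2 K, ΔS = -0.54 psu (deep − shallow).
Δρ/ρ₀ = −αΔT + βΔS = 7.36 × 10⁻⁴ − 3.78 × 10⁻⁴ = 3.58 × 10⁻⁴, so Δρ ≈ 0.3666 kg m⁻³.
N² = (g/ρ₀)·Δρ/Δz = g·(Δρ/ρ₀)/Δz = 9.8 × 3.58 × 10⁻⁴ / 50 = 7.0168 × 10⁻⁵ s⁻².
N = √(7.0168 × 10⁻⁵) = 8.3766 × 10⁻³ rad s⁻¹ → T = 2π/N = 750.09 s = 12.502 min ≈ 12.5 min.

12.5 min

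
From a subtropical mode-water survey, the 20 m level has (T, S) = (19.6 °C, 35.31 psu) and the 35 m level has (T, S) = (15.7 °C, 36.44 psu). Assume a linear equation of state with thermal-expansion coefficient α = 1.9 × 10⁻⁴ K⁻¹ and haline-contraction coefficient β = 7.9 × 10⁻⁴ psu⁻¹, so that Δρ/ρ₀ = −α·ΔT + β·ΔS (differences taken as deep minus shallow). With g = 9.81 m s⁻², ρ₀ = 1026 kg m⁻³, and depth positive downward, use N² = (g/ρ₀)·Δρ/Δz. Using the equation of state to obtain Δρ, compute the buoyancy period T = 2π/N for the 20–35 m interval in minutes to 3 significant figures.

ΔT = -3.9 K, ΔS = +1.13 psu (deep − shallow).
Δρ/ρ₀ = −αΔT + βΔS = 7.41 × 10⁻⁴ + 8.927 × 10⁻⁴ = 1.6337 × 10⁻³, so Δρ ≈ 1.676 kg m⁻³.
N² = (g/ρ₀)·Δρ/Δz = g·(Δρ/ρ₀)/Δz = 9.81 × 1.6337 × 10⁻³ / 15 = 1.0684 × 10⁻³ s⁻².
N = √(1.0684 × 10⁻³) = 0.032686 rad s⁻¹ → T = 2π/N = 192.23 s = 3.2038 min ≈ 3.20 min.

3.20 min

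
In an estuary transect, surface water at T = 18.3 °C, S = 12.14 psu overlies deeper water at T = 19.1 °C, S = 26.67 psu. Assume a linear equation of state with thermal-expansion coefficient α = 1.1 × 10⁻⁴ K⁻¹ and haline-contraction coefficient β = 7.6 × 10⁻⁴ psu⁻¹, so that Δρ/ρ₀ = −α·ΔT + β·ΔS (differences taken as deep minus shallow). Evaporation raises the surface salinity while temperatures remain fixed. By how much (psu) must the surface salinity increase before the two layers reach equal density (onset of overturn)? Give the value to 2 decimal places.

Neutral buoyancy requires −α(T_deep − T_surf) + β(S_deep − S_surf′) = 0.
S_surf′ = S_deep − (α/β)·ΔT = 26.67 − (1.1 × 10⁻⁴/7.6 × 10⁻⁴)·(+0.8) = 26.5542 psu.
Increase required: 26.5542 − 12.14 = 14.4142 psu.

14.41 psu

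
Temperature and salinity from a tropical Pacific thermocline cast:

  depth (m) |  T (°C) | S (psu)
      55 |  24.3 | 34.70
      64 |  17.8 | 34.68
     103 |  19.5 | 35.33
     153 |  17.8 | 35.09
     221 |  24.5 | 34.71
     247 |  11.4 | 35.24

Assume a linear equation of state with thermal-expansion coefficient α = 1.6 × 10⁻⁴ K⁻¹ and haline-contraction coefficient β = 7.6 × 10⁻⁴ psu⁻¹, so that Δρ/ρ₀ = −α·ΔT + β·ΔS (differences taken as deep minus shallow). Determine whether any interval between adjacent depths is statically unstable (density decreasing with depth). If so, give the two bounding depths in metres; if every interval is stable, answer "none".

Evaluate Δρ/ρ₀ = −αΔT + βΔS across each adjacent pair:
  55–64 m: −αΔT+βΔS = −(1.6 × 10⁻⁴)(-6.5)+(7.6 × 10⁻⁴)(-0.02) = 1.0 × 10⁻³ → stable
  64–103 m: −αΔT+βΔS = −(1.6 × 10⁻⁴)(+1.7)+(7.6 × 10⁻⁴)(+0.65) = 2.2 × 10⁻⁴ → stable
  103–153 m: −αΔT+βΔS = −(1.6 × 10⁻⁴)(-1.7)+(7.6 × 10⁻⁴)(-0.24) = 9.0 × 10⁻⁵ → stable
  153–221 m: −αΔT+βΔS = −(1.6 × 10⁻⁴)(+6.7)+(7.6 × 10⁻⁴)(-0.38) = -1.4 × 10⁻³ → UNSTABLE
  221–247 m: −αΔT+βΔS = −(1.6 × 10⁻⁴)(-13.1)+(7.6 × 10⁻⁴)(+0.53) = 2.5 × 10⁻³ → stable
The 153–221 m interval has Δρ < 0: lighter water underlies denser water.

153–221 m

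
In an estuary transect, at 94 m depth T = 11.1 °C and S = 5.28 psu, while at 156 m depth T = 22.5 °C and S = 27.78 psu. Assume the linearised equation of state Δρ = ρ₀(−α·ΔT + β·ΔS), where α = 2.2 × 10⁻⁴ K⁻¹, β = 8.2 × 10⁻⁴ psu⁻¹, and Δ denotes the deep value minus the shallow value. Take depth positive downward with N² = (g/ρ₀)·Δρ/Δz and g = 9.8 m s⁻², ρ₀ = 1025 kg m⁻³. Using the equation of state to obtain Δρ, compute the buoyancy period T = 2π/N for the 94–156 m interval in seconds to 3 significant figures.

ΔT = +11.4 K, ΔS = +22.50 psu (deep − shallow).
Δρ/ρ₀ = −αΔT + βΔS = -2.508 × 10⁻³ + 0.01845 = 0.015942, so Δρ ≈ 16.34 kg m⁻³.
N² = (g/ρ₀)·Δρ/Δz = g·(Δρ/ρ₀)/Δz = 9.8 × 0.015942 / 62 = 2.5199 × 10⁻³ s⁻².
N = √(2.5199 × 10⁻³) = 0.050199 rad s⁻¹ → T = 2π/N = 125.17 s ≈ 125 s.

125 s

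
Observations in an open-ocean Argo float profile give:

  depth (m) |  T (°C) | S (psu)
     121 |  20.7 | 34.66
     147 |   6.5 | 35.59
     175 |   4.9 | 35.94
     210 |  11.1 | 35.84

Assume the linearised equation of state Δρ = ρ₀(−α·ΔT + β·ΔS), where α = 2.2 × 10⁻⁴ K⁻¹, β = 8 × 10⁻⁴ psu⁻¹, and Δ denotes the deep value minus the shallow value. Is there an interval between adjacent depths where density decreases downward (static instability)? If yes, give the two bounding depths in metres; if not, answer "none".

175–210 m

Evaluate Δρ/ρ₀ = −αΔT + βΔS across each adjacent pair:
  121–147 m: −αΔT+βΔS = −(2.2 × 10⁻⁴)(-14.2)+(8 × 10⁻⁴)(+0.93) = 3.9 × 10⁻³ → stable
  147–175 m: −αΔT+βΔS = −(2.2 × 10⁻⁴)(-1.6)+(8 × 10⁻⁴)(+0.35) = 6.3 × 10⁻⁴ → stable
  175–210 m: −αΔT+βΔS = −(2.2 × 10⁻⁴)(+6.2)+(8 × 10⁻⁴)(-0.10) = -1.4 × 10⁻³ → UNSTABLE
The 175–210 m interval has Δρ < 0: lighter water underlies denser water.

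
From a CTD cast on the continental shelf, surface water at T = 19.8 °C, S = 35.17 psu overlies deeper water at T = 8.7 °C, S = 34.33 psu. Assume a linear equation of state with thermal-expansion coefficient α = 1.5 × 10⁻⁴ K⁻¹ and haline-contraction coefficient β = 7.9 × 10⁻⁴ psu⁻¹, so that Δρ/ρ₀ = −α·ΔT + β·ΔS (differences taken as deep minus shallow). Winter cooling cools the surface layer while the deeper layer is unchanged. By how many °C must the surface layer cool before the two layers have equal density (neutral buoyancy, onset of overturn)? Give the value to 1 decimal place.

6.7 °C

Neutral buoyancy requires Δρ = 0, i.e. −α(T_deep − T_surf′) + β(S_deep − S_surf) = 0.
T_surf′ = T_deep − (β/α)·ΔS = 8.7 − (7.9 × 10⁻⁴/1.5 × 10⁻⁴)·(-0.84) = 13.124 °C.
Cooling required: 19.8 − (13.124) = 6.676 °C.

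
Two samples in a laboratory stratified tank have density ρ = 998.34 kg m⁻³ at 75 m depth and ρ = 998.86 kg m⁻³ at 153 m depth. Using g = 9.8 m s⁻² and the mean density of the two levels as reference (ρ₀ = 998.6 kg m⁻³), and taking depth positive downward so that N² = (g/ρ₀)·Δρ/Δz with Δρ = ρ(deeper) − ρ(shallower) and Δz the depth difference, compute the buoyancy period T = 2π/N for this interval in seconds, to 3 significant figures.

777 s

Δρ = 998.86 − 998.34 = 0.52 kg m⁻³ over Δz = 153 − 75 = 78 m.
N² = (9.8/998.6) × (0.52/78) = 6.5425 × 10⁻⁵ s⁻².
N = √(6.5425 × 10⁻⁵) = 8.0886 × 10⁻³ rad s⁻¹, so T = 2π/N = 776.80 s ≈ 777 s.
N² > 0, so the interval is statically stable.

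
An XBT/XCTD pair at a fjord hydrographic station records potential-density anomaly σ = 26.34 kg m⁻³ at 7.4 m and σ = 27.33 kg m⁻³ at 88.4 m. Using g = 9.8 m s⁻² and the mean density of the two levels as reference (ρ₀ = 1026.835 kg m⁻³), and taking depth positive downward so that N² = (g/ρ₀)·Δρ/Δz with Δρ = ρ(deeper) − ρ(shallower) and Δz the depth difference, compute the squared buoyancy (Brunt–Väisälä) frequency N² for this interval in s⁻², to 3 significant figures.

1.17 × 10⁻⁴ s⁻²

Δρ = 1027.33 − 1026.34 = 0.99 kg m⁻³ over Δz = 88.4 − 7.4 = 81 m.
N² = (9.8/1026.835) × (0.99/81) = 1.1665 × 10⁻⁴ s⁻² ≈ 1.17 × 10⁻⁴ s⁻².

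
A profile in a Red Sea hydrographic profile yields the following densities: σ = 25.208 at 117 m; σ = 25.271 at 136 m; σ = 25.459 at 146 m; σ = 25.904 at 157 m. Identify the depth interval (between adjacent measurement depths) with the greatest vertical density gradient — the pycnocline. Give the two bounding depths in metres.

146–157 m

Compute the density gradient over each adjacent pair:
  117–136 m: Δρ/Δz = 0.063/19 = 3.3 × 10⁻³ kg m⁻⁴
  136–146 m: Δρ/Δz = 0.188/10 = 0.019 kg m⁻⁴
  146–157 m: Δρ/Δz = 0.445/11 = 0.040 kg m⁻⁴
The largest gradient is in the 146–157 m interval — the pycnocline.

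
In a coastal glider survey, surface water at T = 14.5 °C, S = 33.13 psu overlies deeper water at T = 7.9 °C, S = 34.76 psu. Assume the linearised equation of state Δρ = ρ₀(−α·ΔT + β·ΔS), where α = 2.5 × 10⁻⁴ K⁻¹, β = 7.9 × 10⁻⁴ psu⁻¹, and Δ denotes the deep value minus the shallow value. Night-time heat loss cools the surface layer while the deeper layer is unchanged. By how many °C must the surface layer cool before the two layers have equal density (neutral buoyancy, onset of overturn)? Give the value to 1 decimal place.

11.8 °C

Neutral buoyancy requires Δρ = 0, i.e. −α(T_deep − T_surf′) + β(S_deep − S_surf) = 0.
T_surf′ = T_deep − (β/α)·ΔS = 7.9 − (7.9 × 10⁻⁴/2.5 × 10⁻⁴)·(+1.63) = 2.749 °C.
Cooling required: 14.5 − (2.749) = 11.751 °C.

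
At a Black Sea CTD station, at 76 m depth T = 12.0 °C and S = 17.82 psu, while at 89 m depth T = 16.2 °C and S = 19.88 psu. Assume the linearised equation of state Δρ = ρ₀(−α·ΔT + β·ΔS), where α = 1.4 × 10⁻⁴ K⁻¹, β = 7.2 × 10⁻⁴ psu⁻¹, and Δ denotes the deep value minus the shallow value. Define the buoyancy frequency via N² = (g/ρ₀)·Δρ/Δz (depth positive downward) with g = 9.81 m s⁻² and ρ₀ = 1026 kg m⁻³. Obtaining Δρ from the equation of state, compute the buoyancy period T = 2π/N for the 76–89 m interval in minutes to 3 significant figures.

ΔT = +4.2 K, ΔS = +2.06 psu (deep − shallow).
Δρ/ρ₀ = −αΔT + βΔS = -5.88 × 10⁻⁴ + 1.4832 × 10⁻³ = 8.952 × 10⁻⁴, so Δρ ≈ 0.9185 kg m⁻³.
N² = (g/ρ₀)·Δρ/Δz = g·(Δρ/ρ₀)/Δz = 9.81 × 8.952 × 10⁻⁴ / 13 = 6.7553 × 10⁻⁴ s⁻².
N = √(6.7553 × 10⁻⁴) = 0.025991 rad s⁻¹ → T = 2π/N = 241.74 s = 4.0290 min ≈ 4.03 min.

4.03 min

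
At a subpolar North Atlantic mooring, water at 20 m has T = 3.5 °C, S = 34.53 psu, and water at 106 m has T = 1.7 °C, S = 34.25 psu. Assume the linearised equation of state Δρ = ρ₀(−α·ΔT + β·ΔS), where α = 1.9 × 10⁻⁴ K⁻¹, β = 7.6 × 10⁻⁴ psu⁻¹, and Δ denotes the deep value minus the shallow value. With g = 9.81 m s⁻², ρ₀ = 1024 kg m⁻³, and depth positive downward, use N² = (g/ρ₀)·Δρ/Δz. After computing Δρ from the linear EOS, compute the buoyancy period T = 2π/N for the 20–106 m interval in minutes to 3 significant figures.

ΔT = -1.8 K, ΔS = -0.28 psu (deep − shallow).
Δρ/ρ₀ = −αΔT + βΔS = 3.42 × 10⁻⁴ − 2.128 × 10⁻⁴ = 1.292 × 10⁻⁴, so Δρ ≈ 0.1323 kg m⁻³.
N² = (g/ρ₀)·Δρ/Δz = g·(Δρ/ρ₀)/Δz = 9.81 × 1.292 × 10⁻⁴ / 86 = 1.4738 × 10⁻⁵ s⁻².
N = √(1.4738 × 10⁻⁵) = 3.8390 × 10⁻³ rad s⁻¹ → T = 2π/N = 1.6367 × 10³ s = 27.278 min ≈ 27.3 min.

27.3 min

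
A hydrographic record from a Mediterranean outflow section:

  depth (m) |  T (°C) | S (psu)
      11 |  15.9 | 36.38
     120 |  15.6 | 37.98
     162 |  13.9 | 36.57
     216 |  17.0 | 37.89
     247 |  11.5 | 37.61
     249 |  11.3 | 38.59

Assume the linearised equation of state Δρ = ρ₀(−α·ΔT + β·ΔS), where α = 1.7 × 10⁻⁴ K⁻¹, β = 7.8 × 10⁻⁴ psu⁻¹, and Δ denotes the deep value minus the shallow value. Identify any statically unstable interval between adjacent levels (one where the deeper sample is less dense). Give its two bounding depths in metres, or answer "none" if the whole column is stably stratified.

120–162 m

Evaluate Δρ/ρ₀ = −αΔT + βΔS across each adjacent pair:
  11–120 m: −αΔT+βΔS = −(1.7 × 10⁻⁴)(-0.3)+(7.8 × 10⁻⁴)(+1.60) = 1.3 × 10⁻³ → stable
  120–162 m: −αΔT+βΔS = −(1.7 × 10⁻⁴)(-1.7)+(7.8 × 10⁻⁴)(-1.41) = -8.1 × 10⁻⁴ → UNSTABLE
  162–216 m: −αΔT+βΔS = −(1.7 × 10⁻⁴)(+3.1)+(7.8 × 10⁻⁴)(+1.32) = 5.0 × 10⁻⁴ → stable
  216–247 m: −αΔT+βΔS = −(1.7 × 10⁻⁴)(-5.5)+(7.8 × 10⁻⁴)(-0.28) = 7.2 × 10⁻⁴ → stable
  247–249 m: −αΔT+βΔS = −(1.7 × 10⁻⁴)(-0.2)+(7.8 × 10⁻⁴)(+0.98) = 8.0 × 10⁻⁴ → stable
The 120–162 m interval has Δρ < 0: lighter water underlies denser water.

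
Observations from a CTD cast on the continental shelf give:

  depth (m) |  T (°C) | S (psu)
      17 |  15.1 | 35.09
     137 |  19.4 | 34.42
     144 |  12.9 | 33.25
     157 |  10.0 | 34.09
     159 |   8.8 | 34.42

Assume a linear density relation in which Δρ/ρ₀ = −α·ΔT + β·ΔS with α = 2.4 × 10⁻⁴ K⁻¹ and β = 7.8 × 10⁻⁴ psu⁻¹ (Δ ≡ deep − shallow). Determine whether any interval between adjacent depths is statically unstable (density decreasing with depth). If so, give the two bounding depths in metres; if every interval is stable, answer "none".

Evaluate Δρ/ρ₀ = −αΔT + βΔS across each adjacent pair:
  17–137 m: −αΔT+βΔS = −(2.4 × 10⁻⁴)(+4.3)+(7.8 × 10⁻⁴)(-0.67) = -1.6 × 10⁻³ → UNSTABLE
  137–144 m: −αΔT+βΔS = −(2.4 × 10⁻⁴)(-6.5)+(7.8 × 10⁻⁴)(-1.17) = 6.5 × 10⁻⁴ → stable
  144–157 m: −αΔT+βΔS = −(2.4 × 10⁻⁴)(-2.9)+(7.8 × 10⁻⁴)(+0.84) = 1.4 × 10⁻³ → stable
  157–159 m: −αΔT+βΔS = −(2.4 × 10⁻⁴)(-1.2)+(7.8 × 10⁻⁴)(+0.33) = 5.5 × 10⁻⁴ → stable
The 17–137 m interval has Δρ < 0: lighter water underlies denser water.

17–137 m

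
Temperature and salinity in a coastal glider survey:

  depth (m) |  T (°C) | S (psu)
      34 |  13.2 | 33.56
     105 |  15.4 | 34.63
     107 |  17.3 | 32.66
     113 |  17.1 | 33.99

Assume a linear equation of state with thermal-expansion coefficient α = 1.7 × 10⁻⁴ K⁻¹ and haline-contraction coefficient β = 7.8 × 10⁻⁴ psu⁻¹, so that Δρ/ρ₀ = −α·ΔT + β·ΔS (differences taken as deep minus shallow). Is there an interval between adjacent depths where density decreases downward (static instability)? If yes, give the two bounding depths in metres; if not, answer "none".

105–107 m

Evaluate Δρ/ρ₀ = −αΔT + βΔS across each adjacent pair:
  34–105 m: −αΔT+βΔS = −(1.7 × 10⁻⁴)(+2.2)+(7.8 × 10⁻⁴)(+1.07) = 4.6 × 10⁻⁴ → stable
  105–107 m: −αΔT+βΔS = −(1.7 × 10⁻⁴)(+1.9)+(7.8 × 10⁻⁴)(-1.97) = -1.9 × 10⁻³ → UNSTABLE
  107–113 m: −αΔT+βΔS = −(1.7 × 10⁻⁴)(-0.2)+(7.8 × 10⁻⁴)(+1.33) = 1.1 × 10⁻³ → stable
The 105–107 m interval has Δρ < 0: lighter water underlies denser water.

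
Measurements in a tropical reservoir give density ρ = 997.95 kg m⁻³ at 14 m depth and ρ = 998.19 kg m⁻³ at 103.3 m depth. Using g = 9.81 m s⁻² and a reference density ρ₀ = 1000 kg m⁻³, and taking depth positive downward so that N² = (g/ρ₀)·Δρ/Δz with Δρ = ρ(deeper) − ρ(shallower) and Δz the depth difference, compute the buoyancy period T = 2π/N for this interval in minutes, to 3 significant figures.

20.4 min

Δρ = 998.19 − 997.95 = 0.24 kg m⁻³ over Δz = 103.3 − 14 = 89.3 m.
N² = (9.81/1000) × (0.24/89.3) = 2.6365 × 10⁻⁵ s⁻².
N = √(2.6365 × 10⁻⁵) = 5.1347 × 10⁻³ rad s⁻¹, so T = 2π/N = 1.2237 × 10³ s = 20.395 min ≈ 20.4 min.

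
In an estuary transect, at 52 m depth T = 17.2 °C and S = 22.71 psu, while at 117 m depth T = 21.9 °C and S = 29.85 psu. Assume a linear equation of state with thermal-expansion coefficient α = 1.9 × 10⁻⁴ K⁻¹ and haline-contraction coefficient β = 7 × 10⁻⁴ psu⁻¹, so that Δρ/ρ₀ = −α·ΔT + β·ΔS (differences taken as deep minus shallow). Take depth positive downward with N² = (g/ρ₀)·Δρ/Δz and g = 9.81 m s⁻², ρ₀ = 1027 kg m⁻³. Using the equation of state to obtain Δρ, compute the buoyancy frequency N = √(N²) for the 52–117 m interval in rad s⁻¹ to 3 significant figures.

0.0249 rad s⁻¹

ΔT = +4.7 K, ΔS = +7.14 psu (deep − shallow).
Δρ/ρ₀ = −αΔT + βΔS = -8.93 × 10⁻⁴ + 4.998 × 10⁻³ = 4.105 × 10⁻³, so Δρ ≈ 4.216 kg m⁻³.
N² = (g/ρ₀)·Δρ/Δz = g·(Δρ/ρ₀)/Δz = 9.81 × 4.105 × 10⁻³ / 65 = 6.1954 × 10⁻⁴ s⁻².
N = √(6.1954 × 10⁻⁴) = 0.024891 rad s⁻¹ ≈ 0.0249 rad s⁻¹.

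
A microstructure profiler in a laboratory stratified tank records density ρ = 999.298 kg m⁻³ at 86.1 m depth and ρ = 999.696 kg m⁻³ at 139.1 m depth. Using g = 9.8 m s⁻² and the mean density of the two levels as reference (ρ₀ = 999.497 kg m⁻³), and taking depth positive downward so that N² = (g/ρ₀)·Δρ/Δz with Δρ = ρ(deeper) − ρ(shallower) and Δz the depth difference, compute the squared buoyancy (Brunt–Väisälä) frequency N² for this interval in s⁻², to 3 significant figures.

Δρ = 999.696 − 999.298 = 0.398 kg m⁻³ over Δz = 139.1 − 86.1 = 53 m.
N² = (9.8/999.497) × (0.398/53) = 7.3629 × 10⁻⁵ s⁻² ≈ 7.36 × 10⁻⁵ s⁻².

7.36 × 10⁻⁵ s⁻²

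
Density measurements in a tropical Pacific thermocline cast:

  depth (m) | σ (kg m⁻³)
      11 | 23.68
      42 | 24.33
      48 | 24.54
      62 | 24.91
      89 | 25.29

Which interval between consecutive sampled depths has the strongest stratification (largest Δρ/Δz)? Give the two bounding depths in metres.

Compute the density gradient over each adjacent pair:
  11–42 m: Δρ/Δz = 0.65/31 = 0.021 kg m⁻⁴
  42–48 m: Δρ/Δz = 0.21/6 = 0.035 kg m⁻⁴
  48–62 m: Δρ/Δz = 0.37/14 = 0.026 kg m⁻⁴
  62–89 m: Δρ/Δz = 0.38/27 = 0.014 kg m⁻⁴
The largest gradient is in the 42–48 m interval — the pycnocline.

42–48 m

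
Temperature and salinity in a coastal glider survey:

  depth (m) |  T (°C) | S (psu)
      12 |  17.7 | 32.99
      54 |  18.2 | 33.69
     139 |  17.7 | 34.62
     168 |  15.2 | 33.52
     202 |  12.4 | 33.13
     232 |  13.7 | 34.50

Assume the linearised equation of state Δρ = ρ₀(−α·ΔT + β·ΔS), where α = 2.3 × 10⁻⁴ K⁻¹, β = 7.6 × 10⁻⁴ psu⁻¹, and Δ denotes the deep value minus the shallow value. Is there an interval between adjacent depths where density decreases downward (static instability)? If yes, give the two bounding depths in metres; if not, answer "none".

139–168 m

Evaluate Δρ/ρ₀ = −αΔT + βΔS across each adjacent pair:
  12–54 m: −αΔT+βΔS = −(2.3 × 10⁻⁴)(+0.5)+(7.6 × 10⁻⁴)(+0.70) = 4.2 × 10⁻⁴ → stable
  54–139 m: −αΔT+βΔS = −(2.3 × 10⁻⁴)(-0.5)+(7.6 × 10⁻⁴)(+0.93) = 8.2 × 10⁻⁴ → stable
  139–168 m: −αΔT+βΔS = −(2.3 × 10⁻⁴)(-2.5)+(7.6 × 10⁻⁴)(-1.10) = -2.6 × 10⁻⁴ → UNSTABLE
  168–202 m: −αΔT+βΔS = −(2.3 × 10⁻⁴)(-2.8)+(7.6 × 10⁻⁴)(-0.39) = 3.5 × 10⁻⁴ → stable
  202–232 m: −αΔT+βΔS = −(2.3 × 10⁻⁴)(+1.3)+(7.6 × 10⁻⁴)(+1.37) = 7.4 × 10⁻⁴ → stable
The 139–168 m interval has Δρ < 0: lighter water underlies denser water.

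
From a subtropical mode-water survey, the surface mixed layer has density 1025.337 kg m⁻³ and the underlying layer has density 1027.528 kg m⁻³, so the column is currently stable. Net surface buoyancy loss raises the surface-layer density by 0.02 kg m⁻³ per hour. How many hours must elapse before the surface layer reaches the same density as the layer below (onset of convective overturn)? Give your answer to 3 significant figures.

Density deficit of the surface layer: 1027.528 − 1025.337 = 2.191 kg m⁻³.
Required change = 2.191 / 0.02 = 110 hours.

110 hours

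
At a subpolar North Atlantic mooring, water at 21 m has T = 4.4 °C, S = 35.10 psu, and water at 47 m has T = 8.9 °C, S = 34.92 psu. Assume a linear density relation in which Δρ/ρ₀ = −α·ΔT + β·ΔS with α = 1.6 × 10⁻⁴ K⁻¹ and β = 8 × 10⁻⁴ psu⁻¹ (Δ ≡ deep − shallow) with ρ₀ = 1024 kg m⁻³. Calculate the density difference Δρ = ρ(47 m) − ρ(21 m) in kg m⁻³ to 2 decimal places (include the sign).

ΔT = +4.5 K, ΔS = -0.18 psu (deep − shallow).
Δρ/ρ₀ = −(1.6 × 10⁻⁴)(+4.5) + (8 × 10⁻⁴)(-0.18) = -8.64 × 10⁻⁴.
Δρ = 1024 × (-8.64 × 10⁻⁴) = -0.88 kg m⁻³.
Negative Δρ: lighter below, statically unstable.

-0.88 kg m⁻³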